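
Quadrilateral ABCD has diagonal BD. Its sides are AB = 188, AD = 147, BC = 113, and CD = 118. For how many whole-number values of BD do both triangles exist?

From triangle ABD: 41 < BD < 335.
From triangle CBD: 5 < BD < 231.
Intersection: 41 < BD < 231, so integers 42 through 230: 189 values.

189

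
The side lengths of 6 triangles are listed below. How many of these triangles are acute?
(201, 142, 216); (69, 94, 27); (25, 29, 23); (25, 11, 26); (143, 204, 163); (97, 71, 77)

(201,142,216): 142²+201² = 60565 > 46656 = 216² → acute
(69,94,27): 27²+69² = 5490 < 8836 = 94² → obtuse
(25,29,23): 23²+25² = 1154 > 841 = 29² → acute
(25,11,26): 11²+25² = 746 > 676 = 26² → acute
(143,204,163): 143²+163² = 47018 > 41616 = 204² → acute
(97,71,77): 71²+77² = 10970 > 9409 = 97² → acute
5 of the 6 are acute.

5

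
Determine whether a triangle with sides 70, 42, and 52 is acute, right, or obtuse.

Compare the square of the longest side to the sum of squares of the other two: 42² + 52² = 4468 < 4900 = 70².

obtuse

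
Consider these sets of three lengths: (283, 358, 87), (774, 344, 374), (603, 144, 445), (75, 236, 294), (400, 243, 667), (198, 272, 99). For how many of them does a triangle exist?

3

(87,283,358): 87+283 > 358 → valid
(344,374,774): 344+374 ≤ 774 → not valid
(144,445,603): 144+445 ≤ 603 → not valid
(75,236,294): 75+236 > 294 → valid
(243,400,667): 243+400 ≤ 667 → not valid
(99,198,272): 99+198 > 272 → valid
3 of the 6 triples form a triangle.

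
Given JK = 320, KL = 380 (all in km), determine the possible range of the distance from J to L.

By the triangle inequality, |320 − 380| ≤ JL ≤ 320 + 380.

60 ≤ JL ≤ 700 km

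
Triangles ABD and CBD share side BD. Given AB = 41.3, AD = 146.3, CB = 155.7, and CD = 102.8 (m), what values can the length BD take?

From triangle ABD: |41.3 − 146.3| < BD < 41.3 + 146.3, i.e. 105.0 < BD < 187.6.
From triangle CBD: 52.9 < BD < 258.5.
Both must hold, so BD lies in the intersection.

105.0 < BD < 187.6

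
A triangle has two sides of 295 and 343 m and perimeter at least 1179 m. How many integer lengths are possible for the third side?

Triangle inequality: 48 < x < 638. Perimeter ≥ 1179 gives x ≥ 1179 − 295 − 343 = 541.
So 541 ≤ x < 638; integers 541 through 637: 97 values.

97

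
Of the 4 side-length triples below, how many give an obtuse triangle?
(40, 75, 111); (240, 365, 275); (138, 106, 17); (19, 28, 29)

(40,75,111): 40²+75² = 7225 < 12321 = 111² → obtuse
(240,365,275): 240²+275² = 133225 = 365² → right
(138,106,17): 17+106 ≤ 138, not a triangle
(19,28,29): 19²+28² = 1145 > 841 = 29² → acute
1 of the 4 is obtuse.

1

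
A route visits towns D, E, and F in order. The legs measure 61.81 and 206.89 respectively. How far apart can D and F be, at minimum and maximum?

145.08 ≤ DF ≤ 268.70

By the triangle inequality, |61.81 − 206.89| ≤ DF ≤ 61.81 + 206.89.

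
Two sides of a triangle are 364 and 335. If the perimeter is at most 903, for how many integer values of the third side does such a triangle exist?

175

Triangle inequality: 29 < x < 699. Perimeter ≤ 903 gives x ≤ 903 − 364 − 335 = 204.
So 29 < x ≤ 204; integers 30 through 204: 175 values.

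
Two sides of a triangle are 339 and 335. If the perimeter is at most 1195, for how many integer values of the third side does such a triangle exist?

517

Triangle inequality: 4 < x < 674. Perimeter ≤ 1195 gives x ≤ 1195 − 339 − 335 = 521.
So 4 < x ≤ 521; integers 5 through 521: 517 values.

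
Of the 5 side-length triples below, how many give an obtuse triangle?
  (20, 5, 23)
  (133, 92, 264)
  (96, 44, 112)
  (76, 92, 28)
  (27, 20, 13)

4

(20,5,23): 5²+20² = 425 < 529 = 23² → obtuse
(133,92,264): 92+133 ≤ 264, not a triangle
(96,44,112): 44²+96² = 11152 < 12544 = 112² → obtuse
(76,92,28): 28²+76² = 6560 < 8464 = 92² → obtuse
(27,20,13): 13²+20² = 569 < 729 = 27² → obtuse
4 of the 5 are obtuse.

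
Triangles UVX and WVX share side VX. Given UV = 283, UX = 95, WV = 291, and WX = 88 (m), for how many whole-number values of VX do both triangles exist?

From triangle UVX: 188 < VX < 378.
From triangle WVX: 203 < VX < 379.
Intersection: 203 < VX < 378, so integers 204 through 377: 174 values.

174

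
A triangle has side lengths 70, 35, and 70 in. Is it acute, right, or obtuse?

Compare the square of the longest side to the sum of squares of the other two: 35² + 70² = 6125 > 4900 = 70².

acute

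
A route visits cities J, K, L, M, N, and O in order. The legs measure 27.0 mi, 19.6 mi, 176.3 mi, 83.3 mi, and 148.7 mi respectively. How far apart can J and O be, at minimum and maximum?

The maximum is all hops collinear in one direction: 27.0 + 19.6 + 176.3 + 83.3 + 148.7 = 454.9.
The longest hop is 176.3; the others sum to 278.6. Since 176.3 ≤ 278.6, the path can fold back on itself completely, so the minimum distance is 0.

0 ≤ JO ≤ 454.9 mi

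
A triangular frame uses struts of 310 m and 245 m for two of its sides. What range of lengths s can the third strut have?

65 < s < 555 (m)

By the triangle inequality, s must be less than 310 + 245 = 555 and greater than |310 − 245| = 65.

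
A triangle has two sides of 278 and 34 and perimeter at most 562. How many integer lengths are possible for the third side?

6

Triangle inequality: 244 < x < 312. Perimeter ≤ 562 gives x ≤ 562 − 278 − 34 = 250.
So 244 < x ≤ 250; integers 245 through 250: 6 values.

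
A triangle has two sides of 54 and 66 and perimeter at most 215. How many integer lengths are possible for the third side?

Triangle inequality: 12 < x < 120. Perimeter ≤ 215 gives x ≤ 215 − 54 − 66 = 95.
So 12 < x ≤ 95; integers 13 through 95: 83 values.

83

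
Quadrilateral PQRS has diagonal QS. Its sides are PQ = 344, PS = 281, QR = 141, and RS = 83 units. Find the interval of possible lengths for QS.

63 < QS < 224

From triangle PQS: |344 − 281| < QS < 344 + 281, i.e. 63 < QS < 625.
From triangle RQS: 58 < QS < 224.
Both must hold, so QS lies in the intersection.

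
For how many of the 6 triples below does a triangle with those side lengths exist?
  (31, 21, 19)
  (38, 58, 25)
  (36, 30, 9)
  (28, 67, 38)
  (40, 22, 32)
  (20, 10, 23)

(19,21,31): 19+21 > 31 → valid
(25,38,58): 25+38 > 58 → valid
(9,30,36): 9+30 > 36 → valid
(28,38,67): 28+38 ≤ 67 → not valid
(22,32,40): 22+32 > 40 → valid
(10,20,23): 10+20 > 23 → valid
5 of the 6 triples form a triangle.

5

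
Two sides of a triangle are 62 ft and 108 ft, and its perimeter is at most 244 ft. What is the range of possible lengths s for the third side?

46 < s ≤ 74

Triangle inequality alone gives 46 < s < 170.
The perimeter condition gives s ≤ 244 − 62 − 108 = 74.
Intersecting the two: 46 < s ≤ 74.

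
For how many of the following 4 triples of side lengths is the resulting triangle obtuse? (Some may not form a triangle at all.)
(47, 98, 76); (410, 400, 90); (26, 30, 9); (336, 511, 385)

(47,98,76): 47²+76² = 7985 < 9604 = 98² → obtuse
(410,400,90): 90²+400² = 168100 = 410² → right
(26,30,9): 9²+26² = 757 < 900 = 30² → obtuse
(336,511,385): 336²+385² = 261121 = 511² → right
2 of the 4 are obtuse.

2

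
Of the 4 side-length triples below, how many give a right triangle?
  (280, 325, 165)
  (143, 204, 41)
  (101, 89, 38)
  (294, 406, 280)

2

(280,325,165): 165²+280² = 105625 = 325² → right
(143,204,41): 41+143 ≤ 204, not a triangle
(101,89,38): 38²+89² = 9365 < 10201 = 101² → obtuse
(294,406,280): 280²+294² = 164836 = 406² → right
2 of the 4 are right.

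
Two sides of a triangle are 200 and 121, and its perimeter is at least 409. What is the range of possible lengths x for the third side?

88 ≤ x < 321

Triangle inequality alone gives 79 < x < 321.
The perimeter condition gives x ≥ 409 − 200 − 121 = 88.
Intersecting the two: 88 ≤ x < 321.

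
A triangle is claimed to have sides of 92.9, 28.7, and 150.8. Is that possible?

The longest side is 150.8, but the other two sum to only 121.6.
121.6 < 150.8, so the triangle inequality fails.

No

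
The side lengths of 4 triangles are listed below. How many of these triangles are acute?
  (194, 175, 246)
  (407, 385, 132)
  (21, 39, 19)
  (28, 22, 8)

(194,175,246): 175²+194² = 68261 > 60516 = 246² → acute
(407,385,132): 132²+385² = 165649 = 407² → right
(21,39,19): 19²+21² = 802 < 1521 = 39² → obtuse
(28,22,8): 8²+22² = 548 < 784 = 28² → obtuse
1 of the 4 is acute.

1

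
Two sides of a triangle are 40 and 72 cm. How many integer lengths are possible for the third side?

The third side lies in the open interval (32, 112).
Integers from 33 to 111 inclusive: 111 − 33 + 1 = 79.

79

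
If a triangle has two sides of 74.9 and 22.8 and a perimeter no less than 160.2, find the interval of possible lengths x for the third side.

62.5 ≤ x < 97.7

Triangle inequality alone gives 52.1 < x < 97.7.
The perimeter condition gives x ≥ 160.2 − 74.9 − 22.8 = 62.5.
Intersecting the two: 62.5 ≤ x < 97.7.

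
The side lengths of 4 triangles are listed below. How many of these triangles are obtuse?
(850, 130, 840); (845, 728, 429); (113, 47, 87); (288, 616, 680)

1

(850,130,840): 130²+840² = 722500 = 850² → right
(845,728,429): 429²+728² = 714025 = 845² → right
(113,47,87): 47²+87² = 9778 < 12769 = 113² → obtuse
(288,616,680): 288²+616² = 462400 = 680² → right
1 of the 4 is obtuse.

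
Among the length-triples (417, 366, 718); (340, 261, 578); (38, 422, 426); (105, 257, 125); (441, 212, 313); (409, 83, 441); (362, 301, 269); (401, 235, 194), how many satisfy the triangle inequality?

7

(366,417,718): 366+417 > 718 → valid
(261,340,578): 261+340 > 578 → valid
(38,422,426): 38+422 > 426 → valid
(105,125,257): 105+125 ≤ 257 → not valid
(212,313,441): 212+313 > 441 → valid
(83,409,441): 83+409 > 441 → valid
(269,301,362): 269+301 > 362 → valid
(194,235,401): 194+235 > 401 → valid
7 of the 8 triples form a triangle.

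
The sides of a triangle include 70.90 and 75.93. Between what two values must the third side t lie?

By the triangle inequality, t must be less than 70.90 + 75.93 = 146.83 and greater than |70.90 − 75.93| = 5.03.

5.03 < t < 146.83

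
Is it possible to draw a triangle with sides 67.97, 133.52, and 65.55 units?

No

The two shorter sides sum to 133.52, exactly equal to the longest side 133.52.
That gives only a degenerate (flat) triangle — the inequality must be strict.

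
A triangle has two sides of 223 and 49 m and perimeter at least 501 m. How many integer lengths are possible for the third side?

Triangle inequality: 174 < x < 272. Perimeter ≥ 501 gives x ≥ 501 − 223 − 49 = 229.
So 229 ≤ x < 272; integers 229 through 271: 43 values.

43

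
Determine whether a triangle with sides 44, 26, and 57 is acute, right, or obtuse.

obtuse

Compare the square of the longest side to the sum of squares of the other two: 26² + 44² = 2612 < 3249 = 57².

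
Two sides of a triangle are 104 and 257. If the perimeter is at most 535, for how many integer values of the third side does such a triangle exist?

21

Triangle inequality: 153 < x < 361. Perimeter ≤ 535 gives x ≤ 535 − 104 − 257 = 174.
So 153 < x ≤ 174; integers 154 through 174: 21 values.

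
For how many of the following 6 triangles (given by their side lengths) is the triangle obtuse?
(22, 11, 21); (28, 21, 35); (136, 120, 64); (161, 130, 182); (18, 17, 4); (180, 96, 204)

(22,11,21): 11²+21² = 562 > 484 = 22² → acute
(28,21,35): 21²+28² = 1225 = 35² → right
(136,120,64): 64²+120² = 18496 = 136² → right
(161,130,182): 130²+161² = 42821 > 33124 = 182² → acute
(18,17,4): 4²+17² = 305 < 324 = 18² → obtuse
(180,96,204): 96²+180² = 41616 = 204² → right
1 of the 6 is obtuse.

1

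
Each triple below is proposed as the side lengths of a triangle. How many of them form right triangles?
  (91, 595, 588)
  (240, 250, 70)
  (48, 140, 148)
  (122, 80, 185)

3

(91,595,588): 91²+588² = 354025 = 595² → right
(240,250,70): 70²+240² = 62500 = 250² → right
(48,140,148): 48²+140² = 21904 = 148² → right
(122,80,185): 80²+122² = 21284 < 34225 = 185² → obtuse
3 of the 4 are right.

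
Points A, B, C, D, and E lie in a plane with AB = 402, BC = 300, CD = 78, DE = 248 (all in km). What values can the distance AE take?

The maximum is all hops collinear in one direction: 402 + 300 + 78 + 248 = 1028.
The longest hop is 402; the others sum to 626. Since 402 ≤ 626, the path can fold back on itself completely, so the minimum distance is 0.

0 ≤ AE ≤ 1028 km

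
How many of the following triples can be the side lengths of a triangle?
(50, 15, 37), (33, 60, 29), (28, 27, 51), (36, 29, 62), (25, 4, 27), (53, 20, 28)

(15,37,50): 15+37 > 50 → valid
(29,33,60): 29+33 > 60 → valid
(27,28,51): 27+28 > 51 → valid
(29,36,62): 29+36 > 62 → valid
(4,25,27): 4+25 > 27 → valid
(20,28,53): 20+28 ≤ 53 → not valid
5 of the 6 triples form a triangle.

5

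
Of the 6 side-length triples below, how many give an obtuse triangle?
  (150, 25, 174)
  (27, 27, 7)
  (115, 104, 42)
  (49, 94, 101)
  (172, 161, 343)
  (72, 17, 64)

3

(150,25,174): 25²+150² = 23125 < 30276 = 174² → obtuse
(27,27,7): 7²+27² = 778 > 729 = 27² → acute
(115,104,42): 42²+104² = 12580 < 13225 = 115² → obtuse
(49,94,101): 49²+94² = 11237 > 10201 = 101² → acute
(172,161,343): 161+172 ≤ 343, not a triangle
(72,17,64): 17²+64² = 4385 < 5184 = 72² → obtuse
3 of the 6 are obtuse.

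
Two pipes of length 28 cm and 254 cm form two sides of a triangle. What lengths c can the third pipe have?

226 < c < 282 (cm)

By the triangle inequality, c must be less than 28 + 254 = 282 and greater than |28 − 254| = 226.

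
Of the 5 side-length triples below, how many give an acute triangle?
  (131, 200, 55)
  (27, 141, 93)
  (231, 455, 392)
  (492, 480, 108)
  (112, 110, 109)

(131,200,55): 55+131 ≤ 200, not a triangle
(27,141,93): 27+93 ≤ 141, not a triangle
(231,455,392): 231²+392² = 207025 = 455² → right
(492,480,108): 108²+480² = 242064 = 492² → right
(112,110,109): 109²+110² = 23981 > 12544 = 112² → acute
1 of the 5 is acute.

1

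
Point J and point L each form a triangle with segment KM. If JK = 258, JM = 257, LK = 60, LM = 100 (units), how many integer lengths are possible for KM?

From triangle JKM: 1 < KM < 515.
From triangle LKM: 40 < KM < 160.
Intersection: 40 < KM < 160, so integers 41 through 159: 119 values.

119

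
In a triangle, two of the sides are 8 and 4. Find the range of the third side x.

By the triangle inequality, x must be less than 8 + 4 = 12 and greater than |8 − 4| = 4.

4 < x < 12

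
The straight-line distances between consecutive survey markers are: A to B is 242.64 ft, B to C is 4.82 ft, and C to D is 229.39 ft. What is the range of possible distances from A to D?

8.43 ≤ AD ≤ 476.85 ft

The maximum is all hops collinear in one direction: 242.64 + 4.82 + 229.39 = 476.85.
The longest hop is 242.64; the others sum to 234.21. Folding the others back against it leaves at least 242.64 − 234.21 = 8.43.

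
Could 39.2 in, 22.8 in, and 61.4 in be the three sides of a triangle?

The longest side is 61.4, and the other two sum to 62.0.
Since 62.0 > 61.4, the triangle inequality holds.

Yes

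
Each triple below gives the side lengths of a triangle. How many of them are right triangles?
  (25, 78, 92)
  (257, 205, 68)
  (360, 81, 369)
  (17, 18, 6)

(25,78,92): 25²+78² = 6709 < 8464 = 92² → obtuse
(257,205,68): 68²+205² = 46649 < 66049 = 257² → obtuse
(360,81,369): 81²+360² = 136161 = 369² → right
(17,18,6): 6²+17² = 325 > 324 = 18² → acute
1 of the 4 is right.

1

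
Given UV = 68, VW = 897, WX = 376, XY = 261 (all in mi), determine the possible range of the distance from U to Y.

192 ≤ UY ≤ 1602 mi

The maximum is all hops collinear in one direction: 68 + 897 + 376 + 261 = 1602.
The longest hop is 897; the others sum to 705. Folding the others back against it leaves at least 897 − 705 = 192.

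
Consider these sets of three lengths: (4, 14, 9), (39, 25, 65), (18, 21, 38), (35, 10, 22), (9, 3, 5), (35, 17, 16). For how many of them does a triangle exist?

(4,9,14): 4+9 ≤ 14 → not valid
(25,39,65): 25+39 ≤ 65 → not valid
(18,21,38): 18+21 > 38 → valid
(10,22,35): 10+22 ≤ 35 → not valid
(3,5,9): 3+5 ≤ 9 → not valid
(16,17,35): 16+17 ≤ 35 → not valid
1 of the 6 triples forms a triangle.

1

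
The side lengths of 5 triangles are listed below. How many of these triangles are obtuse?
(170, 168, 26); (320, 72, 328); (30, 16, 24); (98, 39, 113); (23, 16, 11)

(170,168,26): 26²+168² = 28900 = 170² → right
(320,72,328): 72²+320² = 107584 = 328² → right
(30,16,24): 16²+24² = 832 < 900 = 30² → obtuse
(98,39,113): 39²+98² = 11125 < 12769 = 113² → obtuse
(23,16,11): 11²+16² = 377 < 529 = 23² → obtuse
3 of the 5 are obtuse.

3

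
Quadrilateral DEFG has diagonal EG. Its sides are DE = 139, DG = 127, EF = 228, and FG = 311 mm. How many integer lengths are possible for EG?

182

From triangle DEG: 12 < EG < 266.
From triangle FEG: 83 < EG < 539.
Intersection: 83 < EG < 266, so integers 84 through 265: 182 values.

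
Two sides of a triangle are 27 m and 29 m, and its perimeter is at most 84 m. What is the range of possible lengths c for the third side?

Triangle inequality alone gives 2 < c < 56.
The perimeter condition gives c ≤ 84 − 27 − 29 = 28.
Intersecting the two: 2 < c ≤ 28.

2 < c ≤ 28 m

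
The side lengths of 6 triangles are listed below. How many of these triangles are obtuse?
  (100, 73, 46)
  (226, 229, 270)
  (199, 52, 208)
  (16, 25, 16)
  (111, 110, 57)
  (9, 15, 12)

(100,73,46): 46²+73² = 7445 < 10000 = 100² → obtuse
(226,229,270): 226²+229² = 103517 > 72900 = 270² → acute
(199,52,208): 52²+199² = 42305 < 43264 = 208² → obtuse
(16,25,16): 16²+16² = 512 < 625 = 25² → obtuse
(111,110,57): 57²+110² = 15349 > 12321 = 111² → acute
(9,15,12): 9²+12² = 225 = 15² → right
3 of the 6 are obtuse.

3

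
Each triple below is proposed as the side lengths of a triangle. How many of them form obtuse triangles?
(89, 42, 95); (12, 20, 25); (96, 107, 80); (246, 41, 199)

(89,42,95): 42²+89² = 9685 > 9025 = 95² → acute
(12,20,25): 12²+20² = 544 < 625 = 25² → obtuse
(96,107,80): 80²+96² = 15616 > 11449 = 107² → acute
(246,41,199): 41+199 ≤ 246, not a triangle
1 of the 4 is obtuse.

1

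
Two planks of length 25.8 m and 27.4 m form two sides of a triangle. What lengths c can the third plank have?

1.6 < c < 53.2 (m)

By the triangle inequality, c must be less than 25.8 + 27.4 = 53.2 and greater than |25.8 − 27.4| = 1.6.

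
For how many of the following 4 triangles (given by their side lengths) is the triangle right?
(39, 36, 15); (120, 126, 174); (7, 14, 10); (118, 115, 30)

2

(39,36,15): 15²+36² = 1521 = 39² → right
(120,126,174): 120²+126² = 30276 = 174² → right
(7,14,10): 7²+10² = 149 < 196 = 14² → obtuse
(118,115,30): 30²+115² = 14125 > 13924 = 118² → acute
2 of the 4 are right.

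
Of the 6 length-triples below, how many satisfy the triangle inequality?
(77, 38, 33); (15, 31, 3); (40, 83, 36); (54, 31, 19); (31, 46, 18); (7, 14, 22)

1

(33,38,77): 33+38 ≤ 77 → not valid
(3,15,31): 3+15 ≤ 31 → not valid
(36,40,83): 36+40 ≤ 83 → not valid
(19,31,54): 19+31 ≤ 54 → not valid
(18,31,46): 18+31 > 46 → valid
(7,14,22): 7+14 ≤ 22 → not valid
1 of the 6 triples forms a triangle.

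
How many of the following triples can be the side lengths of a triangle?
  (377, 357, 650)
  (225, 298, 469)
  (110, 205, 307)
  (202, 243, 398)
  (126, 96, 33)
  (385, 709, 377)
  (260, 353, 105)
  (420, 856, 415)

7

(357,377,650): 357+377 > 650 → valid
(225,298,469): 225+298 > 469 → valid
(110,205,307): 110+205 > 307 → valid
(202,243,398): 202+243 > 398 → valid
(33,96,126): 33+96 > 126 → valid
(377,385,709): 377+385 > 709 → valid
(105,260,353): 105+260 > 353 → valid
(415,420,856): 415+420 ≤ 856 → not valid
7 of the 8 triples form a triangle.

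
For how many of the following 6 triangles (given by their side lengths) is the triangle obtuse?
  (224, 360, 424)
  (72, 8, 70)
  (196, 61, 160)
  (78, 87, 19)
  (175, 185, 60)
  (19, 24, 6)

(224,360,424): 224²+360² = 179776 = 424² → right
(72,8,70): 8²+70² = 4964 < 5184 = 72² → obtuse
(196,61,160): 61²+160² = 29321 < 38416 = 196² → obtuse
(78,87,19): 19²+78² = 6445 < 7569 = 87² → obtuse
(175,185,60): 60²+175² = 34225 = 185² → right
(19,24,6): 6²+19² = 397 < 576 = 24² → obtuse
4 of the 6 are obtuse.

4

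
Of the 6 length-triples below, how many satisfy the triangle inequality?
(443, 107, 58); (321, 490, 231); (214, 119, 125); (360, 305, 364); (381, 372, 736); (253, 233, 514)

4

(58,107,443): 58+107 ≤ 443 → not valid
(231,321,490): 231+321 > 490 → valid
(119,125,214): 119+125 > 214 → valid
(305,360,364): 305+360 > 364 → valid
(372,381,736): 372+381 > 736 → valid
(233,253,514): 233+253 ≤ 514 → not valid
4 of the 6 triples form a triangle.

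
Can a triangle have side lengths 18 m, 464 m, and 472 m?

The longest side is 472, and the other two sum to 482.
Since 482 > 472, the triangle inequality holds.

Yes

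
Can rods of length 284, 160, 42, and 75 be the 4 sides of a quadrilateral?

For a quadrilateral, each side must be shorter than the sum of the others.
Here the longest side is 284, but the remaining 3 sides sum to only 277.

No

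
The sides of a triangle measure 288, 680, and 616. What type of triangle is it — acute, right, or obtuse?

right

Compare the square of the longest side to the sum of squares of the other two: 288² + 616² = 462400 = 680².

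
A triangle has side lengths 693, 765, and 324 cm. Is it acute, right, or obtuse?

Compare the square of the longest side to the sum of squares of the other two: 324² + 693² = 585225 = 765².

right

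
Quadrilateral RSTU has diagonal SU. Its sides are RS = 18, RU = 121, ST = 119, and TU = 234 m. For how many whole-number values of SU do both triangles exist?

23

From triangle RSU: 103 < SU < 139.
From triangle TSU: 115 < SU < 353.
Intersection: 115 < SU < 139, so integers 116 through 138: 23 values.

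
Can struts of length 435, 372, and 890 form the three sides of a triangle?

The longest side is 890, but the other two sum to only 807.
807 < 890, so the triangle inequality fails.

No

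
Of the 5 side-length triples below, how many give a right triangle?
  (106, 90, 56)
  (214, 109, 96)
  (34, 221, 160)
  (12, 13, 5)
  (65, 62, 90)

2

(106,90,56): 56²+90² = 11236 = 106² → right
(214,109,96): 96+109 ≤ 214, not a triangle
(34,221,160): 34+160 ≤ 221, not a triangle
(12,13,5): 5²+12² = 169 = 13² → right
(65,62,90): 62²+65² = 8069 < 8100 = 90² → obtuse
2 of the 5 are right.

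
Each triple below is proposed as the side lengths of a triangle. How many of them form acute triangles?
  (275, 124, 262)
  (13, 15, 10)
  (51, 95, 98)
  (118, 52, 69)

(275,124,262): 124²+262² = 84020 > 75625 = 275² → acute
(13,15,10): 10²+13² = 269 > 225 = 15² → acute
(51,95,98): 51²+95² = 11626 > 9604 = 98² → acute
(118,52,69): 52²+69² = 7465 < 13924 = 118² → obtuse
3 of the 4 are acute.

3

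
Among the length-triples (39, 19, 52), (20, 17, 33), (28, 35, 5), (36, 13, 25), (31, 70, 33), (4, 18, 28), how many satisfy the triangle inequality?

3

(19,39,52): 19+39 > 52 → valid
(17,20,33): 17+20 > 33 → valid
(5,28,35): 5+28 ≤ 35 → not valid
(13,25,36): 13+25 > 36 → valid
(31,33,70): 31+33 ≤ 70 → not valid
(4,18,28): 4+18 ≤ 28 → not valid
3 of the 6 triples form a triangle.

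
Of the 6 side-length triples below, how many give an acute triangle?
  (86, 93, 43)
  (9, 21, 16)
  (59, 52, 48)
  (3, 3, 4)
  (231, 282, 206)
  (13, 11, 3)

(86,93,43): 43²+86² = 9245 > 8649 = 93² → acute
(9,21,16): 9²+16² = 337 < 441 = 21² → obtuse
(59,52,48): 48²+52² = 5008 > 3481 = 59² → acute
(3,3,4): 3²+3² = 18 > 16 = 4² → acute
(231,282,206): 206²+231² = 95797 > 79524 = 282² → acute
(13,11,3): 3²+11² = 130 < 169 = 13² → obtuse
4 of the 6 are acute.

4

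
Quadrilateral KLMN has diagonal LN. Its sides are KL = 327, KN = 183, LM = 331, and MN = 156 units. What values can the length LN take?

175 < LN < 487

From triangle KLN: |327 − 183| < LN < 327 + 183, i.e. 144 < LN < 510.
From triangle MLN: 175 < LN < 487.
Both must hold, so LN lies in the intersection.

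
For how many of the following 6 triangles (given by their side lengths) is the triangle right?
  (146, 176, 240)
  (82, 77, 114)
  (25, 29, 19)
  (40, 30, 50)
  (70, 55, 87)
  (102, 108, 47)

1

(146,176,240): 146²+176² = 52292 < 57600 = 240² → obtuse
(82,77,114): 77²+82² = 12653 < 12996 = 114² → obtuse
(25,29,19): 19²+25² = 986 > 841 = 29² → acute
(40,30,50): 30²+40² = 2500 = 50² → right
(70,55,87): 55²+70² = 7925 > 7569 = 87² → acute
(102,108,47): 47²+102² = 12613 > 11664 = 108² → acute
1 of the 6 is right.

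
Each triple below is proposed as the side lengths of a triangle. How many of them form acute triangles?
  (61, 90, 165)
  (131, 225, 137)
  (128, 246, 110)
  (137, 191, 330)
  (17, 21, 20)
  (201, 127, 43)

(61,90,165): 61+90 ≤ 165, not a triangle
(131,225,137): 131²+137² = 35930 < 50625 = 225² → obtuse
(128,246,110): 110+128 ≤ 246, not a triangle
(137,191,330): 137+191 ≤ 330, not a triangle
(17,21,20): 17²+20² = 689 > 441 = 21² → acute
(201,127,43): 43+127 ≤ 201, not a triangle
1 of the 6 is acute.

1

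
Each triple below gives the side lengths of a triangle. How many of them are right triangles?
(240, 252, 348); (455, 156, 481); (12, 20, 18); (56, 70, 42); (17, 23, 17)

(240,252,348): 240²+252² = 121104 = 348² → right
(455,156,481): 156²+455² = 231361 = 481² → right
(12,20,18): 12²+18² = 468 > 400 = 20² → acute
(56,70,42): 42²+56² = 4900 = 70² → right
(17,23,17): 17²+17² = 578 > 529 = 23² → acute
3 of the 5 are right.

3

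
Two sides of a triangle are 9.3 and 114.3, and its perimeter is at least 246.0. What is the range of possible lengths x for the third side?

Triangle inequality alone gives 105.0 < x < 123.6.
The perimeter condition gives x ≥ 246.0 − 9.3 − 114.3 = 122.4.
Intersecting the two: 122.4 ≤ x < 123.6.

122.4 ≤ x < 123.6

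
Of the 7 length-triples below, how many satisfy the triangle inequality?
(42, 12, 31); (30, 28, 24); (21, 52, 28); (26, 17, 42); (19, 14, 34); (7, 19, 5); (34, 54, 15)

3

(12,31,42): 12+31 > 42 → valid
(24,28,30): 24+28 > 30 → valid
(21,28,52): 21+28 ≤ 52 → not valid
(17,26,42): 17+26 > 42 → valid
(14,19,34): 14+19 ≤ 34 → not valid
(5,7,19): 5+7 ≤ 19 → not valid
(15,34,54): 15+34 ≤ 54 → not valid
3 of the 7 triples form a triangle.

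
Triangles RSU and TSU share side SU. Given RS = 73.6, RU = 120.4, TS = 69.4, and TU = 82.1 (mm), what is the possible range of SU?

46.8 < SU < 151.5

From triangle RSU: |73.6 − 120.4| < SU < 73.6 + 120.4, i.e. 46.8 < SU < 194.0.
From triangle TSU: 12.7 < SU < 151.5.
Both must hold, so SU lies in the intersection.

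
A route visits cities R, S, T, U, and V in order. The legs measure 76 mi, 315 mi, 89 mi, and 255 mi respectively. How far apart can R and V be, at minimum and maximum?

0 ≤ RV ≤ 735 mi

The maximum is all hops collinear in one direction: 76 + 315 + 89 + 255 = 735.
The longest hop is 315; the others sum to 420. Since 315 ≤ 420, the path can fold back on itself completely, so the minimum distance is 0.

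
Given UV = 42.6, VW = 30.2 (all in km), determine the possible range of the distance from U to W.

By the triangle inequality, |42.6 − 30.2| ≤ UW ≤ 42.6 + 30.2.

12.4 ≤ UW ≤ 72.8 km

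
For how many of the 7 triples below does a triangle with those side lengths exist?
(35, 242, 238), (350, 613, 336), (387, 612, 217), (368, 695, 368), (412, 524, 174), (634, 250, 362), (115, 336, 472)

(35,238,242): 35+238 > 242 → valid
(336,350,613): 336+350 > 613 → valid
(217,387,612): 217+387 ≤ 612 → not valid
(368,368,695): 368+368 > 695 → valid
(174,412,524): 174+412 > 524 → valid
(250,362,634): 250+362 ≤ 634 → not valid
(115,336,472): 115+336 ≤ 472 → not valid
4 of the 7 triples form a triangle.

4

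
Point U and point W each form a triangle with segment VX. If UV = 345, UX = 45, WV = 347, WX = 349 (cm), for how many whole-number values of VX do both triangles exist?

89

From triangle UVX: 300 < VX < 390.
From triangle WVX: 2 < VX < 696.
Intersection: 300 < VX < 390, so integers 301 through 389: 89 values.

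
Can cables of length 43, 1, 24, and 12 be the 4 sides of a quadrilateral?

No

For a quadrilateral, each side must be shorter than the sum of the others.
Here the longest side is 43, but the remaining 3 sides sum to only 37.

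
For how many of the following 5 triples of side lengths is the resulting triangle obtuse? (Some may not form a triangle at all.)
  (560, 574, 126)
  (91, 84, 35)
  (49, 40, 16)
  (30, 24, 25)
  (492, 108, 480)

(560,574,126): 126²+560² = 329476 = 574² → right
(91,84,35): 35²+84² = 8281 = 91² → right
(49,40,16): 16²+40² = 1856 < 2401 = 49² → obtuse
(30,24,25): 24²+25² = 1201 > 900 = 30² → acute
(492,108,480): 108²+480² = 242064 = 492² → right
1 of the 5 is obtuse.

1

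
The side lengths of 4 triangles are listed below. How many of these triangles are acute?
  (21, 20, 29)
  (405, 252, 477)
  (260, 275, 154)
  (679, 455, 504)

1

(21,20,29): 20²+21² = 841 = 29² → right
(405,252,477): 252²+405² = 227529 = 477² → right
(260,275,154): 154²+260² = 91316 > 75625 = 275² → acute
(679,455,504): 455²+504² = 461041 = 679² → right
1 of the 4 is acute.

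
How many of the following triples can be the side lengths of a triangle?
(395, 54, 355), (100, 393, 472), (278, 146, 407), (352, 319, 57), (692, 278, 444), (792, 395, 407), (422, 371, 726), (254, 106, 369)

(54,355,395): 54+355 > 395 → valid
(100,393,472): 100+393 > 472 → valid
(146,278,407): 146+278 > 407 → valid
(57,319,352): 57+319 > 352 → valid
(278,444,692): 278+444 > 692 → valid
(395,407,792): 395+407 > 792 → valid
(371,422,726): 371+422 > 726 → valid
(106,254,369): 106+254 ≤ 369 → not valid
7 of the 8 triples form a triangle.

7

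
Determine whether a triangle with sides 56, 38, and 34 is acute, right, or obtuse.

obtuse

Compare the square of the longest side to the sum of squares of the other two: 34² + 38² = 2600 < 3136 = 56².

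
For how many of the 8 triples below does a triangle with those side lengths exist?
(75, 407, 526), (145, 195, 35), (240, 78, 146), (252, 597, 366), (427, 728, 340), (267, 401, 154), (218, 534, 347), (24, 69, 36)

(75,407,526): 75+407 ≤ 526 → not valid
(35,145,195): 35+145 ≤ 195 → not valid
(78,146,240): 78+146 ≤ 240 → not valid
(252,366,597): 252+366 > 597 → valid
(340,427,728): 340+427 > 728 → valid
(154,267,401): 154+267 > 401 → valid
(218,347,534): 218+347 > 534 → valid
(24,36,69): 24+36 ≤ 69 → not valid
4 of the 8 triples form a triangle.

4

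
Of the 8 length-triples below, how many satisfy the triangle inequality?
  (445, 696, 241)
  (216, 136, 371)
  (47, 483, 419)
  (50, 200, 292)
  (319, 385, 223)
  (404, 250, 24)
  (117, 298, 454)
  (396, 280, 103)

1

(241,445,696): 241+445 ≤ 696 → not valid
(136,216,371): 136+216 ≤ 371 → not valid
(47,419,483): 47+419 ≤ 483 → not valid
(50,200,292): 50+200 ≤ 292 → not valid
(223,319,385): 223+319 > 385 → valid
(24,250,404): 24+250 ≤ 404 → not valid
(117,298,454): 117+298 ≤ 454 → not valid
(103,280,396): 103+280 ≤ 396 → not valid
1 of the 8 triples forms a triangle.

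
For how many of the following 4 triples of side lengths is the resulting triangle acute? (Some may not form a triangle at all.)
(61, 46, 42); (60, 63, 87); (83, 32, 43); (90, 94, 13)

1

(61,46,42): 42²+46² = 3880 > 3721 = 61² → acute
(60,63,87): 60²+63² = 7569 = 87² → right
(83,32,43): 32+43 ≤ 83, not a triangle
(90,94,13): 13²+90² = 8269 < 8836 = 94² → obtuse
1 of the 4 is acute.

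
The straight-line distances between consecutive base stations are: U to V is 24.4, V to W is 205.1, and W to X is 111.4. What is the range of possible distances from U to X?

The maximum is all hops collinear in one direction: 24.4 + 205.1 + 111.4 = 340.9.
The longest hop is 205.1; the others sum to 135.8. Folding the others back against it leaves at least 205.1 − 135.8 = 69.3.

69.3 ≤ UX ≤ 340.9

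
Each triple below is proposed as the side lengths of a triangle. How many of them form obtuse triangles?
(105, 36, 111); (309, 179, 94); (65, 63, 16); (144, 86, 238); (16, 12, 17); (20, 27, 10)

(105,36,111): 36²+105² = 12321 = 111² → right
(309,179,94): 94+179 ≤ 309, not a triangle
(65,63,16): 16²+63² = 4225 = 65² → right
(144,86,238): 86+144 ≤ 238, not a triangle
(16,12,17): 12²+16² = 400 > 289 = 17² → acute
(20,27,10): 10²+20² = 500 < 729 = 27² → obtuse
1 of the 6 is obtuse.

1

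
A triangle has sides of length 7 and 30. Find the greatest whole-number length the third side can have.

The third side must be strictly less than 7 + 30 = 37.
The largest integer below 37 is 36.

36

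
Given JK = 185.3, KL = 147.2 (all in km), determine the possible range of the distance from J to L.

38.1 ≤ JL ≤ 332.5 km

By the triangle inequality, |185.3 − 147.2| ≤ JL ≤ 185.3 + 147.2.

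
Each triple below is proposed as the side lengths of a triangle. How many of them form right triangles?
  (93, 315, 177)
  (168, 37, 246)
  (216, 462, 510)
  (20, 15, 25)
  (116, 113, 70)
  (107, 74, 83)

2

(93,315,177): 93+177 ≤ 315, not a triangle
(168,37,246): 37+168 ≤ 246, not a triangle
(216,462,510): 216²+462² = 260100 = 510² → right
(20,15,25): 15²+20² = 625 = 25² → right
(116,113,70): 70²+113² = 17669 > 13456 = 116² → acute
(107,74,83): 74²+83² = 12365 > 11449 = 107² → acute
2 of the 6 are right.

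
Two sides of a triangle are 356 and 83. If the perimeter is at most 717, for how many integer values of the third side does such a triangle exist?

Triangle inequality: 273 < x < 439. Perimeter ≤ 717 gives x ≤ 717 − 356 − 83 = 278.
So 273 < x ≤ 278; integers 274 through 278: 5 values.

5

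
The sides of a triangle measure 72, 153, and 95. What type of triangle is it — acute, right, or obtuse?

obtuse

Compare the square of the longest side to the sum of squares of the other two: 72² + 95² = 14209 < 23409 = 153².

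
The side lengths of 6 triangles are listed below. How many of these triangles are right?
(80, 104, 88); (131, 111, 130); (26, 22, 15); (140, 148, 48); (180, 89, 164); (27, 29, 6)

1

(80,104,88): 80²+88² = 14144 > 10816 = 104² → acute
(131,111,130): 111²+130² = 29221 > 17161 = 131² → acute
(26,22,15): 15²+22² = 709 > 676 = 26² → acute
(140,148,48): 48²+140² = 21904 = 148² → right
(180,89,164): 89²+164² = 34817 > 32400 = 180² → acute
(27,29,6): 6²+27² = 765 < 841 = 29² → obtuse
1 of the 6 is right.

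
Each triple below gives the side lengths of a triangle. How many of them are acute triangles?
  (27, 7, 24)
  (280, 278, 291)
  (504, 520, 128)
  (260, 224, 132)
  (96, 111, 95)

(27,7,24): 7²+24² = 625 < 729 = 27² → obtuse
(280,278,291): 278²+280² = 155684 > 84681 = 291² → acute
(504,520,128): 128²+504² = 270400 = 520² → right
(260,224,132): 132²+224² = 67600 = 260² → right
(96,111,95): 95²+96² = 18241 > 12321 = 111² → acute
2 of the 5 are acute.

2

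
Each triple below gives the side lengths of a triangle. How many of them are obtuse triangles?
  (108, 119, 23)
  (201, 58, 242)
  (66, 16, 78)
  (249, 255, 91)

3

(108,119,23): 23²+108² = 12193 < 14161 = 119² → obtuse
(201,58,242): 58²+201² = 43765 < 58564 = 242² → obtuse
(66,16,78): 16²+66² = 4612 < 6084 = 78² → obtuse
(249,255,91): 91²+249² = 70282 > 65025 = 255² → acute
3 of the 4 are obtuse.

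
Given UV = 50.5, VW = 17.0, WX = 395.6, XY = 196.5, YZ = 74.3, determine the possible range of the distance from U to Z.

57.3 ≤ UZ ≤ 733.9

The maximum is all hops collinear in one direction: 50.5 + 17.0 + 395.6 + 196.5 + 74.3 = 733.9.
The longest hop is 395.6; the others sum to 338.3. Folding the others back against it leaves at least 395.6 − 338.3 = 57.3.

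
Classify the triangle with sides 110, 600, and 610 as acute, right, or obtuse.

Compare the square of the longest side to the sum of squares of the other two: 110² + 600² = 372100 = 610².

right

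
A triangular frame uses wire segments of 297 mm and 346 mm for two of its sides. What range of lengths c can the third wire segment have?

By the triangle inequality, c must be less than 297 + 346 = 643 and greater than |297 − 346| = 49.

49 < c < 643 (mm)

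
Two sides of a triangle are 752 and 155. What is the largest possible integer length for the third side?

906

The third side must be strictly less than 752 + 155 = 907.
The largest integer below 907 is 906.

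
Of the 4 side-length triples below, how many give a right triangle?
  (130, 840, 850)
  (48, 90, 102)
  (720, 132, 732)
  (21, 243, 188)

3

(130,840,850): 130²+840² = 722500 = 850² → right
(48,90,102): 48²+90² = 10404 = 102² → right
(720,132,732): 132²+720² = 535824 = 732² → right
(21,243,188): 21+188 ≤ 243, not a triangle
3 of the 4 are right.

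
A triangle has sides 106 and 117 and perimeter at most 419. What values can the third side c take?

Triangle inequality alone gives 11 < c < 223.
The perimeter condition gives c ≤ 419 − 106 − 117 = 196.
Intersecting the two: 11 < c ≤ 196.

11 < c ≤ 196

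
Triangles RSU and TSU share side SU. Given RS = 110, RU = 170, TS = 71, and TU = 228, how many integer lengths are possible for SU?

122

From triangle RSU: 60 < SU < 280.
From triangle TSU: 157 < SU < 299.
Intersection: 157 < SU < 280, so integers 158 through 279: 122 values.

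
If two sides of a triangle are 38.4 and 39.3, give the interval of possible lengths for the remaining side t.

By the triangle inequality, t must be less than 38.4 + 39.3 = 77.7 and greater than |38.4 − 39.3| = 0.9.

0.9 < t < 77.7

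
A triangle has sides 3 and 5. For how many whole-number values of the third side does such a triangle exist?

5

The third side lies in the open interval (2, 8).
Integers from 3 to 7 inclusive: 7 − 3 + 1 = 5.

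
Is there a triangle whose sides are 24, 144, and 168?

The two shorter sides sum to 168, exactly equal to the longest side 168.
That gives only a degenerate (flat) triangle — the inequality must be strict.

No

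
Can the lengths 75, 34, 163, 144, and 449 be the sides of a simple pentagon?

No

For a pentagon, each side must be shorter than the sum of the others.
Here the longest side is 449, but the remaining 4 sides sum to only 416.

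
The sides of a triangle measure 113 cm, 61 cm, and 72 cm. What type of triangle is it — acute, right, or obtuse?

Compare the square of the longest side to the sum of squares of the other two: 61² + 72² = 8905 < 12769 = 113².

obtuse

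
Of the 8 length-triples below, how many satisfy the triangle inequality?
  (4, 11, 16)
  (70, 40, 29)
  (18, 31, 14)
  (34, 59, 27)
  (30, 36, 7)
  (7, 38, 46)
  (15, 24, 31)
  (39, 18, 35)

5

(4,11,16): 4+11 ≤ 16 → not valid
(29,40,70): 29+40 ≤ 70 → not valid
(14,18,31): 14+18 > 31 → valid
(27,34,59): 27+34 > 59 → valid
(7,30,36): 7+30 > 36 → valid
(7,38,46): 7+38 ≤ 46 → not valid
(15,24,31): 15+24 > 31 → valid
(18,35,39): 18+35 > 39 → valid
5 of the 8 triples form a triangle.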